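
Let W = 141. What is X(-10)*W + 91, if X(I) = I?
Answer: -1319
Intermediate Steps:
X(-10)*W + 91 = -10*141 + 91 = -1410 + 91 = -1319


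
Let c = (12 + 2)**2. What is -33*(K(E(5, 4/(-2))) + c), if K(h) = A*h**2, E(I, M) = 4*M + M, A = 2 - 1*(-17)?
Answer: -69168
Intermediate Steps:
A = 19 (A = 2 + 17 = 19)
c = 196 (c = 14**2 = 196)
E(I, M) = 5*M
K(h) = 19*h**2
-33*(K(E(5, 4/(-2))) + c) = -33*(19*(5*(4/(-2)))**2 + 196) = -33*(19*(5*(4*(-1/2)))**2 + 196) = -33*(19*(5*(-2))**2 + 196) = -33*(19*(-10)**2 + 196) = -33*(19*100 + 196) = -33*(1900 + 196) = -33*2096 = -69168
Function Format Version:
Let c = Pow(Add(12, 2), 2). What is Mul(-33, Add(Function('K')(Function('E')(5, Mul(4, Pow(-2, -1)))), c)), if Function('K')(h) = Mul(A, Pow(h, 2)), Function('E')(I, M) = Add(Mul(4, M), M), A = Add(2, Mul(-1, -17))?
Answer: -69168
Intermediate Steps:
A = 19 (A = Add(2, 17) = 19)
c = 196 (c = Pow(14, 2) = 196)
Function('E')(I, M) = Mul(5, M)
Function('K')(h) = Mul(19, Pow(h, 2))
Mul(-33, Add(Function('K')(Function('E')(5, Mul(4, Pow(-2, -1)))), c)) = Mul(-33, Add(Mul(19, Pow(Mul(5, Mul(4, Pow(-2, -1))), 2)), 196)) = Mul(-33, Add(Mul(19, Pow(Mul(5, Mul(4, Rational(-1, 2))), 2)), 196)) = Mul(-33, Add(Mul(19, Pow(Mul(5, -2), 2)), 196)) = Mul(-33, Add(Mul(19, Pow(-10, 2)), 196)) = Mul(-33, Add(Mul(19, 100), 196)) = Mul(-33, Add(1900, 196)) = Mul(-33, 2096) = -69168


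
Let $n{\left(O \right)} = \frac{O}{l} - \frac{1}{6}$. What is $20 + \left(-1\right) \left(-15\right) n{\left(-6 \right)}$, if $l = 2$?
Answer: $- \frac{55}{2} \approx -27.5$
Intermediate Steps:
$n{\left(O \right)} = - \frac{1}{6} + \frac{O}{2}$ ($n{\left(O \right)} = \frac{O}{2} - \frac{1}{6} = - \frac{1}{6} + \frac{O}{2}$)
$20 + \left(-1\right) \left(-15\right) n{\left(-6 \right)} = 20 + \left(-1\right) \left(-15\right) \left(- \frac{1}{6} + \frac{1}{2} \left(-6\right)\right) = 20 + 15 \left(- \frac{1}{6} - 3\right) = 20 + 15 \left(- \frac{19}{6}\right) = 20 - \frac{95}{2} = - \frac{55}{2}$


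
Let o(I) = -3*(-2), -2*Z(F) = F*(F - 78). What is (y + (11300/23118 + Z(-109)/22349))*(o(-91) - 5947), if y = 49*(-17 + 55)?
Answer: -5715513167956267/516664182 ≈ -1.1062e+7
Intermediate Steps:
Z(F) = -F*(-78 + F)/2 (Z(F) = -F*(F - 78)/2 = -F*(-78 + F)/2)
y = 1862 (y = 49*38 = 1862)
o(I) = 6
(y + (11300/23118 + Z(-109)/22349))*(o(-91) - 5947) = (1862 + (11300/23118 + ((½)*(-109)*(78 - 1*(-109)))/22349))*(6 - 5947) = (1862 + (11300*(1/23118) + ((½)*(-109)*(78 + 109))*(1/22349)))*(-5941) = (1862 + (5650/11559 + ((½)*(-109)*187)*(1/22349)))*(-5941) = (1862 + (5650/11559 - 20383/2*1/22349))*(-5941) = (1862 + (5650/11559 - 20383/44698))*(-5941) = (1862 + 16936603/516664182)*(-5941) = (962045643487/516664182)*(-5941) = -5715513167956267/516664182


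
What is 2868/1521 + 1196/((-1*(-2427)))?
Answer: 325176/136721 ≈ 2.3784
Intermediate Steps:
2868/1521 + 1196/((-1*(-2427))) = 2868*(1/1521) + 1196/2427 = 956/507 + 1196*(1/2427) = 956/507 + 1196/2427 = 325176/136721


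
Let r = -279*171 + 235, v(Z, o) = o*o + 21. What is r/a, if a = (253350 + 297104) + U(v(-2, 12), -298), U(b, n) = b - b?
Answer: -23737/275227 ≈ -0.086245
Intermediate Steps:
v(Z, o) = 21 + o² (v(Z, o) = o² + 21 = 21 + o²)
U(b, n) = 0
r = -47474 (r = -47709 + 235 = -47474)
a = 550454 (a = (253350 + 297104) + 0 = 550454 + 0 = 550454)
r/a = -47474/550454 = -47474*1/550454 = -23737/275227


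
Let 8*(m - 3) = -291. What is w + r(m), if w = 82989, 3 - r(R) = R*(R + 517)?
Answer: 6344511/64 ≈ 99133.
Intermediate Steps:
m = -267/8 (m = 3 + (⅛)*(-291) = 3 - 291/8 = -267/8 ≈ -33.375)
r(R) = 3 - R*(517 + R) (r(R) = 3 - R*(R + 517) = 3 - R*(517 + R))
w + r(m) = 82989 + (3 - (-267/8)² - 517*(-267/8)) = 82989 + (3 - 1*71289/64 + 138039/8) = 82989 + (3 - 71289/64 + 138039/8) = 82989 + 1033215/64 = 6344511/64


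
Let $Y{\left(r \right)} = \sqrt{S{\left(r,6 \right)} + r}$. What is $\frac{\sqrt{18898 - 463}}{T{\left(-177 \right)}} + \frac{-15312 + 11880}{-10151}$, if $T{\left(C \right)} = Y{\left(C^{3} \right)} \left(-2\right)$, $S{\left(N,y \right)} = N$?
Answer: $\frac{3432}{10151} + \frac{i \sqrt{725110}}{41772} \approx 0.33809 + 0.020385 i$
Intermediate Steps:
$Y{\left(r \right)} = \sqrt{2} \sqrt{r}$ ($Y{\left(r \right)} = \sqrt{r + r} = \sqrt{2 r} = \sqrt{2} \sqrt{r}$)
$T{\left(C \right)} = - 2 \sqrt{2} \sqrt{C^{3}}$ ($T{\left(C \right)} = \sqrt{2} \sqrt{C^{3}} \left(-2\right) = - 2 \sqrt{2} \sqrt{C^{3}}$)
$\frac{\sqrt{18898 - 463}}{T{\left(-177 \right)}} + \frac{-15312 + 11880}{-10151} = \frac{\sqrt{18898 - 463}}{\left(-2\right) \sqrt{2} \sqrt{\left(-177\right)^{3}}} + \frac{-15312 + 11880}{-10151} = \frac{\sqrt{18435}}{\left(-2\right) \sqrt{2} \sqrt{-5545233}} - - \frac{3432}{10151} = \frac{\sqrt{18435}}{\left(-2\right) \sqrt{2} \cdot 177 i \sqrt{177}} + \frac{3432}{10151} = \frac{\sqrt{18435}}{\left(-354\right) i \sqrt{354}} + \frac{3432}{10151} = \sqrt{18435} \frac{i \sqrt{354}}{125316} + \frac{3432}{10151} = \frac{i \sqrt{725110}}{41772} + \frac{3432}{10151} = \frac{3432}{10151} + \frac{i \sqrt{725110}}{41772}$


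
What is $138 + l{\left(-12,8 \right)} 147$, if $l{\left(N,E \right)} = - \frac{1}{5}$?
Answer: $\frac{543}{5} \approx 108.6$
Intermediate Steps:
$l{\left(N,E \right)} = - \frac{1}{5}$ ($l{\left(N,E \right)} = \left(-1\right) \frac{1}{5} = - \frac{1}{5}$)
$138 + l{\left(-12,8 \right)} 147 = 138 - \frac{147}{5} = \frac{543}{5}$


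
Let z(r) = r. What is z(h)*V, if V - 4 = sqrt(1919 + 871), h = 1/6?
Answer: 2/3 + sqrt(310)/2 ≈ 9.4701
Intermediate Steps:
h = 1/6 ≈ 0.16667
V = 4 + 3*sqrt(310) (V = 4 + sqrt(1919 + 871) = 4 + sqrt(2790) = 4 + 3*sqrt(310) ≈ 56.820)
z(h)*V = (4 + 3*sqrt(310))/6 = 2/3 + sqrt(310)/2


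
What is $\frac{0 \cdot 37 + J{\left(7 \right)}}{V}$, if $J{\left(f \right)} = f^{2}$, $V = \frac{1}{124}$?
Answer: $6076$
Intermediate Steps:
$V = \frac{1}{124} \approx 0.0080645$
$\frac{0 \cdot 37 + J{\left(7 \right)}}{V} = \left(0 \cdot 37 + 7^{2}\right) \frac{1}{\frac{1}{124}} = \left(0 + 49\right) 124 = 49 \cdot 124 = 6076$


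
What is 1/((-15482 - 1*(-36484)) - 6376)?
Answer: 1/14626 ≈ 6.8371e-5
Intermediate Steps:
1/((-15482 - 1*(-36484)) - 6376) = 1/((-15482 + 36484) - 6376) = 1/(21002 - 6376) = 1/14626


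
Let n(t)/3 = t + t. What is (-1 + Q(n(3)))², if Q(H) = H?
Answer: 289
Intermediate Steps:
n(t) = 6*t (n(t) = 3*(t + t) = 3*(2*t) = 6*t)
(-1 + Q(n(3)))² = (-1 + 6*3)² = (-1 + 18)² = 17² = 289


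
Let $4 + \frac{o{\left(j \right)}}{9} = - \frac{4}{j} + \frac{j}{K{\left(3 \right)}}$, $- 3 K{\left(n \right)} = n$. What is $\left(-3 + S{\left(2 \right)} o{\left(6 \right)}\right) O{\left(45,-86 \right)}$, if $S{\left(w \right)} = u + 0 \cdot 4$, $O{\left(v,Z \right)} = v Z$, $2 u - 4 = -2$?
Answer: $383130$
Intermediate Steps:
$u = 1$ ($u = 2 + \frac{1}{2} \left(-2\right) = 2 - 1 = 1$)
$K{\left(n \right)} = - \frac{n}{3}$
$O{\left(v,Z \right)} = Z v$
$S{\left(w \right)} = 1$ ($S{\left(w \right)} = 1 + 0 \cdot 4 = 1 + 0 = 1$)
$o{\left(j \right)} = -36 - \frac{36}{j} - 9 j$ ($o{\left(j \right)} = -36 + 9 \left(- \frac{4}{j} + \frac{j}{\left(- \frac{1}{3}\right) 3}\right) = -36 + 9 \left(- \frac{4}{j} + \frac{j}{-1}\right) = -36 + 9 \left(- \frac{4}{j} + j \left(-1\right)\right) = -36 + 9 \left(- \frac{4}{j} - j\right) = -36 + 9 \left(- j - \frac{4}{j}\right) = -36 - \left(9 j + \frac{36}{j}\right) = -36 - \frac{36}{j} - 9 j$)
$\left(-3 + S{\left(2 \right)} o{\left(6 \right)}\right) O{\left(45,-86 \right)} = \left(-3 + 1 \left(-36 - \frac{36}{6} - 54\right)\right) \left(\left(-86\right) 45\right) = \left(-3 + 1 \left(-36 - 6 - 54\right)\right) \left(-3870\right) = \left(-3 + 1 \left(-96\right)\right) \left(-3870\right) = \left(-3 - 96\right) \left(-3870\right) = \left(-99\right) \left(-3870\right) = 383130$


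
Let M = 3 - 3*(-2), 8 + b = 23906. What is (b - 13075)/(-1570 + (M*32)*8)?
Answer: 10823/734 ≈ 14.745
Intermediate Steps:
b = 23898 (b = -8 + 23906 = 23898)
M = 9 (M = 3 - 1*(-6) = 3 + 6 = 9)
(b - 13075)/(-1570 + (M*32)*8) = (23898 - 13075)/(-1570 + (9*32)*8) = 10823/(-1570 + 288*8) = 10823/(-1570 + 2304) = 10823/734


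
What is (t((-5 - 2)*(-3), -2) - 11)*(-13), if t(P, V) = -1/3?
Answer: 442/3 ≈ 147.33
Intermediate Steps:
t(P, V) = -1/3 (t(P, V) = -1*1/3 = -1/3)
(t((-5 - 2)*(-3), -2) - 11)*(-13) = (-1/3 - 11)*(-13) = -34/3*(-13) = 442/3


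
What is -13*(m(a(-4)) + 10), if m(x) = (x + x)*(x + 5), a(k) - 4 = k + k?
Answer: -26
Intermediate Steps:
a(k) = 4 + 2*k (a(k) = 4 + (k + k) = 4 + 2*k)
m(x) = 2*x*(5 + x) (m(x) = (2*x)*(5 + x) = 2*x*(5 + x))
-13*(m(a(-4)) + 10) = -13*(2*(4 + 2*(-4))*(5 + (4 + 2*(-4))) + 10) = -13*(2*(4 - 8)*(5 + (4 - 8)) + 10) = -13*(2*(-4)*(5 - 4) + 10) = -13*(2*(-4)*1 + 10) = -13*(-8 + 10) = -13*2 = -26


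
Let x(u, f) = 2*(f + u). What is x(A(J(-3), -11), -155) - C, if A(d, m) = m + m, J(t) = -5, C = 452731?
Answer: -453085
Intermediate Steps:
A(d, m) = 2*m
x(u, f) = 2*f + 2*u
x(A(J(-3), -11), -155) - C = (2*(-155) + 2*(2*(-11))) - 1*452731 = (-310 + 2*(-22)) - 452731 = (-310 - 44) - 452731 = -354 - 452731 = -453085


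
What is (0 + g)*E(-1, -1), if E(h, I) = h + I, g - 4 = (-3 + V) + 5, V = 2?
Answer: -16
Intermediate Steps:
g = 8 (g = 4 + ((-3 + 2) + 5) = 4 + (-1 + 5) = 4 + 4 = 8)
E(h, I) = I + h
(0 + g)*E(-1, -1) = (0 + 8)*(-1 - 1) = 8*(-2) = -16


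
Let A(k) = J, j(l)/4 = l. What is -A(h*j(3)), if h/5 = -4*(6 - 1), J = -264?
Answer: 264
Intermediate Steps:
h = -100 (h = 5*(-4*(6 - 1)) = 5*(-4*5) = 5*(-20) = -100)
j(l) = 4*l
A(k) = -264
-A(h*j(3)) = -1*(-264) = 264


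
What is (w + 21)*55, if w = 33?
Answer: 2970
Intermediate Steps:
(w + 21)*55 = (33 + 21)*55 = 54*55 = 2970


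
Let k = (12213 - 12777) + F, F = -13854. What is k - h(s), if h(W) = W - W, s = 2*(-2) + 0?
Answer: -14418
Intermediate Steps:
s = -4 (s = -4 + 0 = -4)
k = -14418 (k = (12213 - 12777) - 13854 = -564 - 13854 = -14418)
h(W) = 0
k - h(s) = -14418 - 1*0 = -14418 + 0 = -14418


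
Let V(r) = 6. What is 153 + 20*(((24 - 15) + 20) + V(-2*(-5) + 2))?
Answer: 853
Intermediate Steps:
153 + 20*(((24 - 15) + 20) + V(-2*(-5) + 2)) = 153 + 20*(((24 - 15) + 20) + 6) = 153 + 20*((9 + 20) + 6) = 153 + 20*(29 + 6) = 153 + 20*35 = 153 + 700 = 853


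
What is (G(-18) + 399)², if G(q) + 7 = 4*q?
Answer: 102400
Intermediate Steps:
G(q) = -7 + 4*q
(G(-18) + 399)² = ((-7 + 4*(-18)) + 399)² = ((-7 - 72) + 399)² = (-79 + 399)² = 320² = 102400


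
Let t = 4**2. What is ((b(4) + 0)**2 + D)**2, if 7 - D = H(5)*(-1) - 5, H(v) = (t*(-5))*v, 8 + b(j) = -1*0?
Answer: 104976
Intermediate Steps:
b(j) = -8 (b(j) = -8 - 1*0 = -8 + 0 = -8)
t = 16
H(v) = -80*v (H(v) = (16*(-5))*v = -80*v)
D = -388 (D = 7 - (-80*5*(-1) - 5) = 7 - (-400*(-1) - 5) = 7 - (400 - 5) = 7 - 1*395 = 7 - 395 = -388)
((b(4) + 0)**2 + D)**2 = ((-8 + 0)**2 - 388)**2 = ((-8)**2 - 388)**2 = (64 - 388)**2 = (-324)**2 = 104976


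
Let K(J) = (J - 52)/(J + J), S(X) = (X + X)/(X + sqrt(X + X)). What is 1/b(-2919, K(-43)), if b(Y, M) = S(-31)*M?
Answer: 43/95 - 43*I*sqrt(62)/2945 ≈ 0.45263 - 0.11497*I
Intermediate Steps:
S(X) = 2*X/(X + sqrt(2)*sqrt(X)) (S(X) = (2*X)/(X + sqrt(2*X)) = (2*X)/(X + sqrt(2)*sqrt(X)) = 2*X/(X + sqrt(2)*sqrt(X)))
K(J) = (-52 + J)/(2*J) (K(J) = (-52 + J)/((2*J)) = (-52 + J)*(1/(2*J)) = (-52 + J)/(2*J))
b(Y, M) = -62*M/(-31 + I*sqrt(62)) (b(Y, M) = (2*(-31)/(-31 + sqrt(2)*sqrt(-31)))*M = (2*(-31)/(-31 + sqrt(2)*(I*sqrt(31))))*M = (2*(-31)/(-31 + I*sqrt(62)))*M = (-62/(-31 + I*sqrt(62)))*M = -62*M/(-31 + I*sqrt(62)))
1/b(-2919, K(-43)) = 1/(62*((1/2)*(-52 - 43)/(-43))/33 + 2*I*((1/2)*(-52 - 43)/(-43))*sqrt(62)/33) = 1/(62*((1/2)*(-1/43)*(-95))/33 + 2*I*((1/2)*(-1/43)*(-95))*sqrt(62)/33) = 1/((62/33)*(95/86) + (2/33)*I*(95/86)*sqrt(62)) = 1/(2945/1419 + 95*I*sqrt(62)/1419)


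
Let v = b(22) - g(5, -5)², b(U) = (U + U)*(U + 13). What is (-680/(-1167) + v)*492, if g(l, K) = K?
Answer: 290064340/389 ≈ 7.4567e+5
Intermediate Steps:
b(U) = 2*U*(13 + U) (b(U) = (2*U)*(13 + U) = 2*U*(13 + U))
v = 1515 (v = 2*22*(13 + 22) - 1*(-5)² = 2*22*35 - 1*25 = 1540 - 25 = 1515)
(-680/(-1167) + v)*492 = (-680/(-1167) + 1515)*492 = (-680*(-1/1167) + 1515)*492 = (680/1167 + 1515)*492 = (1768685/1167)*492 = 290064340/389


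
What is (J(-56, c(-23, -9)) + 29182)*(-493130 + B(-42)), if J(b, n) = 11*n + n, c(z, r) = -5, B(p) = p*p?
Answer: -14309560652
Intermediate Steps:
B(p) = p**2
J(b, n) = 12*n
(J(-56, c(-23, -9)) + 29182)*(-493130 + B(-42)) = (12*(-5) + 29182)*(-493130 + (-42)**2) = (-60 + 29182)*(-493130 + 1764) = 29122*(-491366) = -14309560652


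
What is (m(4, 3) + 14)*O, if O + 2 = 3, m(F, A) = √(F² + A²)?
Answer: 19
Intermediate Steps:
m(F, A) = √(A² + F²)
O = 1 (O = -2 + 3 = 1)
(m(4, 3) + 14)*O = (√(3² + 4²) + 14)*1 = (√(9 + 16) + 14)*1 = (√25 + 14)*1 = (5 + 14)*1 = 19*1 = 19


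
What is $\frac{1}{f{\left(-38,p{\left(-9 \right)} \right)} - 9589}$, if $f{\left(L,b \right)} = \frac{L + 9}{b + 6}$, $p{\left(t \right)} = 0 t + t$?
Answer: $- \frac{3}{28738} \approx -0.00010439$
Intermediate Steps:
$p{\left(t \right)} = t$ ($p{\left(t \right)} = 0 + t = t$)
$f{\left(L,b \right)} = \frac{9 + L}{6 + b}$
$\frac{1}{f{\left(-38,p{\left(-9 \right)} \right)} - 9589} = \frac{1}{\frac{9 - 38}{6 - 9} - 9589} = \frac{1}{\frac{1}{-3} \left(-29\right) - 9589} = \frac{1}{\left(- \frac{1}{3}\right) \left(-29\right) - 9589} = \frac{1}{\frac{29}{3} - 9589} = \frac{1}{- \frac{28738}{3}} = - \frac{3}{28738}$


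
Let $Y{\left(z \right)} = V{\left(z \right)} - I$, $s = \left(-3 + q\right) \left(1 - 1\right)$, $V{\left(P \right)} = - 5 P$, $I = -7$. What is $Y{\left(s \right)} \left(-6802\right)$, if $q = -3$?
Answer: $-47614$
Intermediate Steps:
$s = 0$ ($s = \left(-3 - 3\right) \left(1 - 1\right) = \left(-6\right) 0 = 0$)
$Y{\left(z \right)} = 7 - 5 z$ ($Y{\left(z \right)} = - 5 z - -7 = - 5 z + 7 = 7 - 5 z$)
$Y{\left(s \right)} \left(-6802\right) = \left(7 - 0\right) \left(-6802\right) = \left(7 + 0\right) \left(-6802\right) = 7 \left(-6802\right) = -47614$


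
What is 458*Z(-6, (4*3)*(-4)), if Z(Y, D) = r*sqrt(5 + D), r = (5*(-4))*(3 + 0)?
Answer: -27480*I*sqrt(43) ≈ -1.802e+5*I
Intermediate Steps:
r = -60 (r = -20*3 = -60)
Z(Y, D) = -60*sqrt(5 + D)
458*Z(-6, (4*3)*(-4)) = 458*(-60*sqrt(5 + (4*3)*(-4))) = 458*(-60*sqrt(5 + 12*(-4))) = 458*(-60*sqrt(5 - 48)) = 458*(-60*I*sqrt(43)) = -27480*I*sqrt(43)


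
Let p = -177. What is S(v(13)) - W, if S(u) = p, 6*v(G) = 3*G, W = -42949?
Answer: 42772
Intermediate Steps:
v(G) = G/2 (v(G) = (3*G)/6 = G/2)
S(u) = -177
S(v(13)) - W = -177 - 1*(-42949) = -177 + 42949 = 42772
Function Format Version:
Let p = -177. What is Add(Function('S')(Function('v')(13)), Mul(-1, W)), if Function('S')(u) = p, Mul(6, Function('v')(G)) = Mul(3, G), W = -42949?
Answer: 42772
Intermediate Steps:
Function('v')(G) = Mul(Rational(1, 2), G) (Function('v')(G) = Mul(Rational(1, 6), Mul(3, G)) = Mul(Rational(1, 2), G))
Function('S')(u) = -177
Add(Function('S')(Function('v')(13)), Mul(-1, W)) = Add(-177, Mul(-1, -42949)) = Add(-177, 42949) = 42772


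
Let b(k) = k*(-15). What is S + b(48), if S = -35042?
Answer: -35762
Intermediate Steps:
b(k) = -15*k
S + b(48) = -35042 - 15*48 = -35042 - 720 = -35762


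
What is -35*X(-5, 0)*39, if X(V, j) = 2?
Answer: -2730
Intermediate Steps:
-35*X(-5, 0)*39 = -35*2*39 = -70*39 = -2730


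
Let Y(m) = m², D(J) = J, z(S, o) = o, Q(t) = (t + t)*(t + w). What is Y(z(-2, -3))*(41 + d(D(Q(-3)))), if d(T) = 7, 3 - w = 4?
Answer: 432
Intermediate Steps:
w = -1 (w = 3 - 1*4 = 3 - 4 = -1)
Q(t) = 2*t*(-1 + t) (Q(t) = (t + t)*(t - 1) = (2*t)*(-1 + t) = 2*t*(-1 + t))
Y(z(-2, -3))*(41 + d(D(Q(-3)))) = (-3)²*(41 + 7) = 9*48 = 432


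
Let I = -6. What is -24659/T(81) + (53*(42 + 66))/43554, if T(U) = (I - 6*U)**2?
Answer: 51929375/1757142576 ≈ 0.029553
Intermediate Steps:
T(U) = (-6 - 6*U)**2
-24659/T(81) + (53*(42 + 66))/43554 = -24659*1/(36*(1 + 81)**2) + (53*(42 + 66))/43554 = -24659/(36*82**2) + (53*108)*(1/43554) = -24659/(36*6724) + 5724*(1/43554) = -24659/242064 + 954/7259 = 51929375/1757142576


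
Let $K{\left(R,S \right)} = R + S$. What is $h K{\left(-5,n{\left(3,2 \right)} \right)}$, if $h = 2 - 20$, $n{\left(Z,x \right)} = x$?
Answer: $54$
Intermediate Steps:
$h = -18$ ($h = 2 - 20 = -18$)
$h K{\left(-5,n{\left(3,2 \right)} \right)} = - 18 \left(-5 + 2\right) = \left(-18\right) \left(-3\right) = 54$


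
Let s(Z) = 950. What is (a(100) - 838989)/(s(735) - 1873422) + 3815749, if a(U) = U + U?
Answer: 1020697714331/267496 ≈ 3.8157e+6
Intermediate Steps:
a(U) = 2*U
(a(100) - 838989)/(s(735) - 1873422) + 3815749 = (2*100 - 838989)/(950 - 1873422) + 3815749 = (200 - 838989)/(-1872472) + 3815749 = -838789*(-1/1872472) + 3815749 = 119827/267496 + 3815749 = 1020697714331/267496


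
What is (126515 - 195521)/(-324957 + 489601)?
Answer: -34503/82322 ≈ -0.41912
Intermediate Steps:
(126515 - 195521)/(-324957 + 489601) = -69006/164644 = -69006*1/164644 = -34503/82322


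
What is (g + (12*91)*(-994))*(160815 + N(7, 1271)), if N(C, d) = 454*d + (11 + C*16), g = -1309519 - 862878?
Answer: -2404198390340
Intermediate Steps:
g = -2172397
N(C, d) = 11 + 16*C + 454*d (N(C, d) = 454*d + (11 + 16*C) = 11 + 16*C + 454*d)
(g + (12*91)*(-994))*(160815 + N(7, 1271)) = (-2172397 + (12*91)*(-994))*(160815 + (11 + 16*7 + 454*1271)) = (-2172397 + 1092*(-994))*(160815 + (11 + 112 + 577034)) = (-2172397 - 1085448)*(160815 + 577157) = -3257845*737972 = -2404198390340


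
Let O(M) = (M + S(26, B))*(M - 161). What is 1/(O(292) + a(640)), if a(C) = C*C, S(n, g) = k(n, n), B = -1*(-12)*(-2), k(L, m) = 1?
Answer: 1/447983 ≈ 2.2322e-6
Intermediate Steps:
B = -24 (B = 12*(-2) = -24)
S(n, g) = 1
O(M) = (1 + M)*(-161 + M) (O(M) = (M + 1)*(M - 161) = (1 + M)*(-161 + M))
a(C) = C**2
1/(O(292) + a(640)) = 1/((-161 + 292**2 - 160*292) + 640**2) = 1/((-161 + 85264 - 46720) + 409600) = 1/(38383 + 409600) = 1/447983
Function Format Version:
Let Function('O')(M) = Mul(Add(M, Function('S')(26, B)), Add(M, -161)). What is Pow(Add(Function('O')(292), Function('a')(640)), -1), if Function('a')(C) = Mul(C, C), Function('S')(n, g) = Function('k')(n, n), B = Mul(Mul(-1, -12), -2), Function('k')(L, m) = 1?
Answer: Rational(1, 447983) ≈ 2.2322e-6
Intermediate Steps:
B = -24 (B = Mul(12, -2) = -24)
Function('S')(n, g) = 1
Function('O')(M) = Mul(Add(1, M), Add(-161, M)) (Function('O')(M) = Mul(Add(M, 1), Add(M, -161)) = Mul(Add(1, M), Add(-161, M)))
Function('a')(C) = Pow(C, 2)
Pow(Add(Function('O')(292), Function('a')(640)), -1) = Pow(Add(Add(-161, Pow(292, 2), Mul(-160, 292)), Pow(640, 2)), -1) = Pow(Add(Add(-161, 85264, -46720), 409600), -1) = Pow(Add(38383, 409600), -1) = Pow(447983, -1) = Rational(1, 447983)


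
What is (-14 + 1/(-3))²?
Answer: 1849/9 ≈ 205.44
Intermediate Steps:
(-14 + 1/(-3))² = (-14 - ⅓)² = (-43/3)² = 1849/9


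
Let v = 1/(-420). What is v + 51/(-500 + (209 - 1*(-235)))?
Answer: -767/840 ≈ -0.91310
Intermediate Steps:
v = -1/420 ≈ -0.0023810
v + 51/(-500 + (209 - 1*(-235))) = -1/420 + 51/(-500 + (209 - 1*(-235))) = -1/420 + 51/(-500 + (209 + 235)) = -1/420 + 51/(-500 + 444) = -1/420 + 51/(-56) = -1/420 + 51*(-1/56) = -1/420 - 51/56 = -767/840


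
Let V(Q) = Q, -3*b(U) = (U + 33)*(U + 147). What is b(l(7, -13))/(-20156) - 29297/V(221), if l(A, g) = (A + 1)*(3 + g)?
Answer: -1772226925/13363428 ≈ -132.62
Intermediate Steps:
l(A, g) = (1 + A)*(3 + g)
b(U) = -(33 + U)*(147 + U)/3 (b(U) = -(U + 33)*(U + 147)/3 = -(33 + U)*(147 + U)/3)
b(l(7, -13))/(-20156) - 29297/V(221) = (-1617 - 60*(3 - 13 + 3*7 + 7*(-13)) - (3 - 13 + 3*7 + 7*(-13))**2/3)/(-20156) - 29297/221 = (-1617 - 60*(3 - 13 + 21 - 91) - (3 - 13 + 21 - 91)**2/3)*(-1/20156) - 29297*1/221 = (-1617 - 60*(-80) - 1/3*(-80)**2)*(-1/20156) - 29297/221 = (-1617 + 4800 - 1/3*6400)*(-1/20156) - 29297/221 = (-1617 + 4800 - 6400/3)*(-1/20156) - 29297/221 = (3149/3)*(-1/20156) - 29297/221 = -3149/60468 - 29297/221 = -1772226925/13363428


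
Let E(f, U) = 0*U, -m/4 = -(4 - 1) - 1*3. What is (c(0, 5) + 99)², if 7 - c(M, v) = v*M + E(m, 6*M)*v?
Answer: 11236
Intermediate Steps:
m = 24 (m = -4*(-(4 - 1) - 1*3) = -4*(-1*3 - 3) = -4*(-3 - 3) = -4*(-6) = 24)
E(f, U) = 0
c(M, v) = 7 - M*v (c(M, v) = 7 - (v*M + 0*v) = 7 - (M*v + 0) = 7 - M*v)
(c(0, 5) + 99)² = ((7 - 1*0*5) + 99)² = ((7 + 0) + 99)² = (7 + 99)² = 106² = 11236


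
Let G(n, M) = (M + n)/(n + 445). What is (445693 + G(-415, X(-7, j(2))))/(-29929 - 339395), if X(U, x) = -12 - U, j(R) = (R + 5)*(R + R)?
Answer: -445679/369324 ≈ -1.2067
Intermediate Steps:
j(R) = 2*R*(5 + R) (j(R) = (5 + R)*(2*R) = 2*R*(5 + R))
G(n, M) = (M + n)/(445 + n)
(445693 + G(-415, X(-7, j(2))))/(-29929 - 339395) = (445693 + ((-12 - 1*(-7)) - 415)/(445 - 415))/(-29929 - 339395) = (445693 + ((-12 + 7) - 415)/30)/(-369324) = (445693 + (-5 - 415)/30)*(-1/369324) = (445693 + (1/30)*(-420))*(-1/369324) = (445693 - 14)*(-1/369324) = 445679*(-1/369324) = -445679/369324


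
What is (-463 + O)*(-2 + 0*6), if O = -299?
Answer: 1524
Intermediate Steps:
(-463 + O)*(-2 + 0*6) = (-463 - 299)*(-2 + 0*6) = -762*(-2 + 0) = -762*(-2) = 1524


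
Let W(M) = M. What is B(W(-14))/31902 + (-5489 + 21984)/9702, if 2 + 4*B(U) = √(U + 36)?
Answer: 175406213/103171068 + √22/127608 ≈ 1.7002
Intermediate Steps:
B(U) = -½ + √(36 + U)/4 (B(U) = -½ + √(U + 36)/4 = -½ + √(36 + U)/4)
B(W(-14))/31902 + (-5489 + 21984)/9702 = (-½ + √(36 - 14)/4)/31902 + (-5489 + 21984)/9702 = (-½ + √22/4)*(1/31902) + 16495*(1/9702) = (-1/63804 + √22/127608) + 16495/9702 = 175406213/103171068 + √22/127608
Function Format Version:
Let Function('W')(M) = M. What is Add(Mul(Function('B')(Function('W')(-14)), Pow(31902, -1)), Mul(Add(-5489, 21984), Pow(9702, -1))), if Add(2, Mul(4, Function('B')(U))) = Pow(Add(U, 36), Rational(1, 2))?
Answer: Add(Rational(175406213, 103171068), Mul(Rational(1, 127608), Pow(22, Rational(1, 2)))) ≈ 1.7002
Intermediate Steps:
Function('B')(U) = Add(Rational(-1, 2), Mul(Rational(1, 4), Pow(Add(36, U), Rational(1, 2)))) (Function('B')(U) = Add(Rational(-1, 2), Mul(Rational(1, 4), Pow(Add(U, 36), Rational(1, 2)))) = Add(Rational(-1, 2), Mul(Rational(1, 4), Pow(Add(36, U), Rational(1, 2)))))
Add(Mul(Function('B')(Function('W')(-14)), Pow(31902, -1)), Mul(Add(-5489, 21984), Pow(9702, -1))) = Add(Mul(Add(Rational(-1, 2), Mul(Rational(1, 4), Pow(Add(36, -14), Rational(1, 2)))), Pow(31902, -1)), Mul(Add(-5489, 21984), Pow(9702, -1))) = Add(Mul(Add(Rational(-1, 2), Mul(Rational(1, 4), Pow(22, Rational(1, 2)))), Rational(1, 31902)), Mul(16495, Rational(1, 9702))) = Add(Add(Rational(-1, 63804), Mul(Rational(1, 127608), Pow(22, Rational(1, 2)))), Rational(16495, 9702)) = Add(Rational(175406213, 103171068), Mul(Rational(1, 127608), Pow(22, Rational(1, 2))))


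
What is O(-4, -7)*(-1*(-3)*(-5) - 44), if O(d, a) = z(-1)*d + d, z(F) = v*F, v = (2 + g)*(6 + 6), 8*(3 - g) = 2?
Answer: -13216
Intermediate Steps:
g = 11/4 (g = 3 - ⅛*2 = 3 - ¼ = 11/4 ≈ 2.7500)
v = 57 (v = (2 + 11/4)*(6 + 6) = (19/4)*12 = 57)
z(F) = 57*F
O(d, a) = -56*d (O(d, a) = (57*(-1))*d + d = -57*d + d = -56*d)
O(-4, -7)*(-1*(-3)*(-5) - 44) = (-56*(-4))*(-1*(-3)*(-5) - 44) = 224*(3*(-5) - 44) = 224*(-15 - 44) = 224*(-59) = -13216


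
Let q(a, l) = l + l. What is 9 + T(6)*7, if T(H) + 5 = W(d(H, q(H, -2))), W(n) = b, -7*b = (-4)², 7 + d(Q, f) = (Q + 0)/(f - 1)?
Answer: -42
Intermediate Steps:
q(a, l) = 2*l
d(Q, f) = -7 + Q/(-1 + f) (d(Q, f) = -7 + (Q + 0)/(f - 1) = -7 + Q/(-1 + f))
b = -16/7 (b = -⅐*(-4)² = -⅐*16 = -16/7 ≈ -2.2857)
W(n) = -16/7
T(H) = -51/7 (T(H) = -5 - 16/7 = -51/7)
9 + T(6)*7 = 9 - 51/7*7 = 9 - 51 = -42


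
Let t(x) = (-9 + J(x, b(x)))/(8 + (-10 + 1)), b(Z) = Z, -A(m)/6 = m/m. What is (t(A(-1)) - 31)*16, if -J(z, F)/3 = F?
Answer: -640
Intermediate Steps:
A(m) = -6 (A(m) = -6*m/m = -6*1 = -6)
J(z, F) = -3*F
t(x) = 9 + 3*x (t(x) = (-9 - 3*x)/(8 + (-10 + 1)) = (-9 - 3*x)/(8 - 9) = (-9 - 3*x)/(-1) = (-9 - 3*x)*(-1) = 9 + 3*x)
(t(A(-1)) - 31)*16 = ((9 + 3*(-6)) - 31)*16 = ((9 - 18) - 31)*16 = (-9 - 31)*16 = -40*16 = -640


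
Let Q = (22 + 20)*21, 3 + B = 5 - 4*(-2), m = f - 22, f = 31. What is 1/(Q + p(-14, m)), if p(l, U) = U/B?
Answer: 10/8829 ≈ 0.0011326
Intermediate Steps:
m = 9 (m = 31 - 22 = 9)
B = 10 (B = -3 + (5 - 4*(-2)) = -3 + (5 + 8) = -3 + 13 = 10)
p(l, U) = U/10
Q = 882 (Q = 42*21 = 882)
1/(Q + p(-14, m)) = 1/(882 + (⅒)*9) = 1/(882 + 9/10) = 1/(8829/10) = 10/8829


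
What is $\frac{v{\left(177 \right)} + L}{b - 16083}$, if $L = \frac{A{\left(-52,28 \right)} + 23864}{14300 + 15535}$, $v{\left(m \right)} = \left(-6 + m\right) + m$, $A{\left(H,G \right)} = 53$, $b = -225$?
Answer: $- \frac{10406497}{486549180} \approx -0.021388$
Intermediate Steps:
$v{\left(m \right)} = -6 + 2 m$
$L = \frac{23917}{29835}$ ($L = \frac{53 + 23864}{14300 + 15535} = \frac{23917}{29835} \approx 0.80164$)
$\frac{v{\left(177 \right)} + L}{b - 16083} = \frac{\left(-6 + 2 \cdot 177\right) + \frac{23917}{29835}}{-225 - 16083} = \frac{\left(-6 + 354\right) + \frac{23917}{29835}}{-16308} = \left(348 + \frac{23917}{29835}\right) \left(- \frac{1}{16308}\right) = \frac{10406497}{29835} \left(- \frac{1}{16308}\right) = - \frac{10406497}{486549180}$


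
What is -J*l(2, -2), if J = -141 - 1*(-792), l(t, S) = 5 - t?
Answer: -1953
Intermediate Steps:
J = 651 (J = -141 + 792 = 651)
-J*l(2, -2) = -651*(5 - 1*2) = -651*(5 - 2) = -651*3 = -1*1953 = -1953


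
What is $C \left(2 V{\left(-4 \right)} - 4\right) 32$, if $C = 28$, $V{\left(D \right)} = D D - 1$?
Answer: $23296$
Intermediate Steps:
$V{\left(D \right)} = -1 + D^{2}$ ($V{\left(D \right)} = D^{2} - 1 = -1 + D^{2}$)
$C \left(2 V{\left(-4 \right)} - 4\right) 32 = 28 \left(2 \left(-1 + \left(-4\right)^{2}\right) - 4\right) 32 = 28 \left(2 \left(-1 + 16\right) - 4\right) 32 = 28 \left(2 \cdot 15 - 4\right) 32 = 28 \left(30 - 4\right) 32 = 28 \cdot 26 \cdot 32 = 728 \cdot 32 = 23296$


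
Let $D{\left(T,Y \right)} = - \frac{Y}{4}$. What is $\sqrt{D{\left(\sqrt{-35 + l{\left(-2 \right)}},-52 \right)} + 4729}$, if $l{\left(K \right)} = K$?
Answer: $\sqrt{4742} \approx 68.862$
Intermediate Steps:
$D{\left(T,Y \right)} = - \frac{Y}{4}$
$\sqrt{D{\left(\sqrt{-35 + l{\left(-2 \right)}},-52 \right)} + 4729} = \sqrt{\left(- \frac{1}{4}\right) \left(-52\right) + 4729} = \sqrt{13 + 4729} = \sqrt{4742}$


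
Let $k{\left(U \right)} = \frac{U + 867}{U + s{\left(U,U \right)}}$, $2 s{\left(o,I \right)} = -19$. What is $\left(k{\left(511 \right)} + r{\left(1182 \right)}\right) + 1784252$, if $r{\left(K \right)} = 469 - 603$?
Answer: $\frac{1789473110}{1003} \approx 1.7841 \cdot 10^{6}$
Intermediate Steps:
$s{\left(o,I \right)} = - \frac{19}{2}$ ($s{\left(o,I \right)} = \frac{1}{2} \left(-19\right) = - \frac{19}{2}$)
$r{\left(K \right)} = -134$ ($r{\left(K \right)} = 469 - 603 = -134$)
$k{\left(U \right)} = \frac{867 + U}{- \frac{19}{2} + U}$ ($k{\left(U \right)} = \frac{U + 867}{U - \frac{19}{2}} = \frac{867 + U}{- \frac{19}{2} + U}$)
$\left(k{\left(511 \right)} + r{\left(1182 \right)}\right) + 1784252 = \left(\frac{2 \left(867 + 511\right)}{-19 + 2 \cdot 511} - 134\right) + 1784252 = \left(2 \frac{1}{-19 + 1022} \cdot 1378 - 134\right) + 1784252 = \left(2 \cdot \frac{1}{1003} \cdot 1378 - 134\right) + 1784252 = \left(\frac{2756}{1003} - 134\right) + 1784252 = - \frac{131646}{1003} + 1784252 = \frac{1789473110}{1003}$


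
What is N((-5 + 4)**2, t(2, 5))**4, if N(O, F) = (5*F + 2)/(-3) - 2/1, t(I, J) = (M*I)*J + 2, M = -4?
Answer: 1097199376/81 ≈ 1.3546e+7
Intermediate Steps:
t(I, J) = 2 - 4*I*J (t(I, J) = (-4*I)*J + 2 = -4*I*J + 2 = 2 - 4*I*J)
N(O, F) = -8/3 - 5*F/3 (N(O, F) = (2 + 5*F)*(-1/3) - 2*1 = (-2/3 - 5*F/3) - 2 = -8/3 - 5*F/3)
N((-5 + 4)**2, t(2, 5))**4 = (-8/3 - 5*(2 - 4*2*5)/3)**4 = (-8/3 - 5*(2 - 40)/3)**4 = (-8/3 - 5/3*(-38))**4 = (-8/3 + 190/3)**4 = (182/3)**4 = 1097199376/81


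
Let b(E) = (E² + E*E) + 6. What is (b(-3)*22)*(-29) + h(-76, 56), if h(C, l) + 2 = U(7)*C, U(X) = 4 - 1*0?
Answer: -15618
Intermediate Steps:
U(X) = 4 (U(X) = 4 + 0 = 4)
b(E) = 6 + 2*E² (b(E) = (E² + E²) + 6 = 2*E² + 6 = 6 + 2*E²)
h(C, l) = -2 + 4*C
(b(-3)*22)*(-29) + h(-76, 56) = ((6 + 2*(-3)²)*22)*(-29) + (-2 + 4*(-76)) = ((6 + 2*9)*22)*(-29) + (-2 - 304) = ((6 + 18)*22)*(-29) - 306 = (24*22)*(-29) - 306 = 528*(-29) - 306 = -15312 - 306 = -15618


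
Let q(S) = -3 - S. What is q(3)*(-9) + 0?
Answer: 54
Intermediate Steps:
q(3)*(-9) + 0 = (-3 - 1*3)*(-9) + 0 = (-3 - 3)*(-9) + 0 = -6*(-9) + 0 = 54 + 0 = 54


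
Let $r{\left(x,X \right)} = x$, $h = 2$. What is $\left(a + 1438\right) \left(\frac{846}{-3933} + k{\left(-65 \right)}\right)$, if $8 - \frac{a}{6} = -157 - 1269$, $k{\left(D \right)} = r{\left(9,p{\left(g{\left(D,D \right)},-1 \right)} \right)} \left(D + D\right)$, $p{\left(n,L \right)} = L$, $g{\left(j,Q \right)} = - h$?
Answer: $- \frac{5135318128}{437} \approx -1.1751 \cdot 10^{7}$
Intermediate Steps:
$g{\left(j,Q \right)} = -2$ ($g{\left(j,Q \right)} = \left(-1\right) 2 = -2$)
$k{\left(D \right)} = 18 D$ ($k{\left(D \right)} = 9 \left(D + D\right) = 9 \cdot 2 D = 18 D$)
$a = 8604$ ($a = 48 - 6 \left(-157 - 1269\right) = 48 - -8556 = 48 + 8556 = 8604$)
$\left(a + 1438\right) \left(\frac{846}{-3933} + k{\left(-65 \right)}\right) = \left(8604 + 1438\right) \left(\frac{846}{-3933} + 18 \left(-65\right)\right) = 10042 \left(846 \left(- \frac{1}{3933}\right) - 1170\right) = 10042 \left(- \frac{94}{437} - 1170\right) = 10042 \left(- \frac{511384}{437}\right) = - \frac{5135318128}{437}$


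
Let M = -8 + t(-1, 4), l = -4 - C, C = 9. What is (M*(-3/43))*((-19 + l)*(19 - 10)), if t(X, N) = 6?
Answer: -1728/43 ≈ -40.186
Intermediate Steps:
l = -13 (l = -4 - 1*9 = -4 - 9 = -13)
M = -2 (M = -8 + 6 = -2)
(M*(-3/43))*((-19 + l)*(19 - 10)) = (-(-6)/43)*((-19 - 13)*(19 - 10)) = (-(-6)/43)*(-32*9) = -2*(-3/43)*(-288) = (6/43)*(-288) = -1728/43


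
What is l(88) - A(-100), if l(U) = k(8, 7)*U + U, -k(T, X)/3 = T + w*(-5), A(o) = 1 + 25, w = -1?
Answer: -3370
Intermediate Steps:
A(o) = 26
k(T, X) = -15 - 3*T (k(T, X) = -3*(T - 1*(-5)) = -3*(T + 5) = -3*(5 + T) = -15 - 3*T)
l(U) = -38*U (l(U) = (-15 - 3*8)*U + U = (-15 - 24)*U + U = -39*U + U = -38*U)
l(88) - A(-100) = -38*88 - 1*26 = -3344 - 26 = -3370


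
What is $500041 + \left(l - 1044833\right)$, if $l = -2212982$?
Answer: $-2757774$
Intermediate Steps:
$500041 + \left(l - 1044833\right) = 500041 - 3257815 = -2757774$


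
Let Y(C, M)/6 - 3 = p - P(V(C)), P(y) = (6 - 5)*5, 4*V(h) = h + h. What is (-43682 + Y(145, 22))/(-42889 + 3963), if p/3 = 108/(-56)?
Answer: 306101/272482 ≈ 1.1234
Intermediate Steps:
V(h) = h/2 (V(h) = (h + h)/4 = (2*h)/4 = h/2)
P(y) = 5 (P(y) = 1*5 = 5)
p = -81/14 (p = 3*(108/(-56)) = 3*(108*(-1/56)) = 3*(-27/14) = -81/14 ≈ -5.7857)
Y(C, M) = -327/7 (Y(C, M) = 18 + 6*(-81/14 - 1*5) = 18 + 6*(-81/14 - 5) = 18 + 6*(-151/14) = 18 - 453/7 = -327/7)
(-43682 + Y(145, 22))/(-42889 + 3963) = (-43682 - 327/7)/(-42889 + 3963) = -306101/7/(-38926) = -306101/7*(-1/38926) = 306101/272482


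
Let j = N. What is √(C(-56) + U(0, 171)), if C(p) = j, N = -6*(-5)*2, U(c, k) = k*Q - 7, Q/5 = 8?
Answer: √6893 ≈ 83.024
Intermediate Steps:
Q = 40 (Q = 5*8 = 40)
U(c, k) = -7 + 40*k (U(c, k) = k*40 - 7 = 40*k - 7 = -7 + 40*k)
N = 60 (N = 30*2 = 60)
j = 60
C(p) = 60
√(C(-56) + U(0, 171)) = √(60 + (-7 + 40*171)) = √(60 + (-7 + 6840)) = √(60 + 6833) = √6893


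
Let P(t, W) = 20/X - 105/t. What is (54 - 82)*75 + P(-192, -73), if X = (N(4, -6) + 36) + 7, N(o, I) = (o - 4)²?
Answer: -5776415/2752 ≈ -2099.0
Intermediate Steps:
N(o, I) = (-4 + o)²
X = 43 (X = ((-4 + 4)² + 36) + 7 = (0² + 36) + 7 = (0 + 36) + 7 = 36 + 7 = 43)
P(t, W) = 20/43 - 105/t
(54 - 82)*75 + P(-192, -73) = (54 - 82)*75 + (20/43 - 105/(-192)) = -28*75 + (20/43 - 105*(-1/192)) = -2100 + (20/43 + 35/64) = -2100 + 2785/2752 = -5776415/2752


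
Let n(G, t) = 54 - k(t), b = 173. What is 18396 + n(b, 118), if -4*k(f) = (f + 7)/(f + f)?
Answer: 17416925/944 ≈ 18450.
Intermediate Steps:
k(f) = -(7 + f)/(8*f) (k(f) = -(f + 7)/(4*(f + f)) = -(7 + f)/(4*(2*f)) = -(7 + f)*1/(2*f)/4 = -(7 + f)/(8*f))
n(G, t) = 54 - (-7 - t)/(8*t)
18396 + n(b, 118) = 18396 + (⅛)*(7 + 433*118)/118 = 18396 + (⅛)*(1/118)*(7 + 51094) = 18396 + (⅛)*(1/118)*51101 = 18396 + 51101/944 = 17416925/944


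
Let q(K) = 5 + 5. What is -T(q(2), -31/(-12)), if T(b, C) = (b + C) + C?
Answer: -91/6 ≈ -15.167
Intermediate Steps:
q(K) = 10
T(b, C) = b + 2*C (T(b, C) = (C + b) + C = b + 2*C)
-T(q(2), -31/(-12)) = -(10 + 2*(-31/(-12))) = -(10 + 2*(-31*(-1/12))) = -(10 + 2*(31/12)) = -(10 + 31/6) = -1*91/6 = -91/6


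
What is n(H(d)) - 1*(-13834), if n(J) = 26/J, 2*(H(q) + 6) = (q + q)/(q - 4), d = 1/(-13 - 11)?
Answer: 8035032/581 ≈ 13830.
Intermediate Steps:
d = -1/24 (d = 1/(-24) = -1/24 ≈ -0.041667)
H(q) = -6 + q/(-4 + q) (H(q) = -6 + ((q + q)/(q - 4))/2 = -6 + ((2*q)/(-4 + q))/2 = -6 + (2*q/(-4 + q))/2 = -6 + q/(-4 + q))
n(H(d)) - 1*(-13834) = 26/(((24 - 5*(-1/24))/(-4 - 1/24))) - 1*(-13834) = 26/(((24 + 5/24)/(-97/24))) + 13834 = 26/((-24/97*581/24)) + 13834 = 26/(-581/97) + 13834 = 26*(-97/581) + 13834 = -2522/581 + 13834 = 8035032/581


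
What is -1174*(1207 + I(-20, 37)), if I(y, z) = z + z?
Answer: -1503894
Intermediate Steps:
I(y, z) = 2*z
-1174*(1207 + I(-20, 37)) = -1174*(1207 + 2*37) = -1174*(1207 + 74) = -1174*1281 = -1503894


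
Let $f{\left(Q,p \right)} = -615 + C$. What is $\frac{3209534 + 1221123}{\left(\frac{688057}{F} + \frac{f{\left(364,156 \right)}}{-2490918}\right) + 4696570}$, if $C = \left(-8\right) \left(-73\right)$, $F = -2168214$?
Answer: $\frac{664702335734378249}{704595466995724943} \approx 0.94338$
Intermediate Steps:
$C = 584$
$f{\left(Q,p \right)} = -31$ ($f{\left(Q,p \right)} = -615 + 584 = -31$)
$\frac{3209534 + 1221123}{\left(\frac{688057}{F} + \frac{f{\left(364,156 \right)}}{-2490918}\right) + 4696570} = \frac{3209534 + 1221123}{\left(\frac{688057}{-2168214} - \frac{31}{-2490918}\right) + 4696570} = \frac{4430657}{\left(688057 \left(- \frac{1}{2168214}\right) - - \frac{31}{2490918}\right) + 4696570} = \frac{4430657}{\left(- \frac{688057}{2168214} + \frac{31}{2490918}\right) + 4696570} = \frac{4430657}{- \frac{47606287547}{150023424457} + 4696570} = \frac{4430657}{\frac{704595466995724943}{150023424457}} = 4430657 \cdot \frac{150023424457}{704595466995724943} = \frac{664702335734378249}{704595466995724943}$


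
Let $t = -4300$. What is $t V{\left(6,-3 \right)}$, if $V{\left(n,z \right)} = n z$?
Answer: $77400$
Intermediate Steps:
$t V{\left(6,-3 \right)} = - 4300 \cdot 6 \left(-3\right) = \left(-4300\right) \left(-18\right) = 77400$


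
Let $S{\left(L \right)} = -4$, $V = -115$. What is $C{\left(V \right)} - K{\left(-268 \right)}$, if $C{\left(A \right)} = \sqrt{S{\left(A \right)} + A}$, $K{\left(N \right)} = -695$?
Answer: $695 + i \sqrt{119} \approx 695.0 + 10.909 i$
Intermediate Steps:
$C{\left(A \right)} = \sqrt{-4 + A}$
$C{\left(V \right)} - K{\left(-268 \right)} = \sqrt{-4 - 115} - -695 = \sqrt{-119} + 695 = i \sqrt{119} + 695 = 695 + i \sqrt{119}$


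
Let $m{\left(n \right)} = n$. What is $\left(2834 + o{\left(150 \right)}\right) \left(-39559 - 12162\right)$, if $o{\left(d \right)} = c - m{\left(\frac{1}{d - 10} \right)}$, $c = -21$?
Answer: $- \frac{20368712499}{140} \approx -1.4549 \cdot 10^{8}$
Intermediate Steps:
$o{\left(d \right)} = -21 - \frac{1}{-10 + d}$ ($o{\left(d \right)} = -21 - \frac{1}{d - 10} = -21 - \frac{1}{-10 + d}$)
$\left(2834 + o{\left(150 \right)}\right) \left(-39559 - 12162\right) = \left(2834 + \frac{209 - 3150}{-10 + 150}\right) \left(-39559 - 12162\right) = \left(2834 + \frac{209 - 3150}{140}\right) \left(-51721\right) = \left(2834 + \frac{1}{140} \left(-2941\right)\right) \left(-51721\right) = \left(2834 - \frac{2941}{140}\right) \left(-51721\right) = \frac{393819}{140} \left(-51721\right) = - \frac{20368712499}{140}$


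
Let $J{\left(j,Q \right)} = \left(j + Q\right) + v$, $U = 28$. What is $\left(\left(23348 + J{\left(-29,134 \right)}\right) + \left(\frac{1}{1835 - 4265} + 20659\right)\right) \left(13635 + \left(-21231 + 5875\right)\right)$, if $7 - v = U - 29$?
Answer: $- \frac{184511161879}{2430} \approx -7.593 \cdot 10^{7}$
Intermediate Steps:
$v = 8$ ($v = 7 - \left(28 - 29\right) = 7 - -1 = 7 + 1 = 8$)
$J{\left(j,Q \right)} = 8 + Q + j$ ($J{\left(j,Q \right)} = \left(j + Q\right) + 8 = \left(Q + j\right) + 8 = 8 + Q + j$)
$\left(\left(23348 + J{\left(-29,134 \right)}\right) + \left(\frac{1}{1835 - 4265} + 20659\right)\right) \left(13635 + \left(-21231 + 5875\right)\right) = \left(\left(23348 + \left(8 + 134 - 29\right)\right) + \left(\frac{1}{1835 - 4265} + 20659\right)\right) \left(13635 + \left(-21231 + 5875\right)\right) = \left(\left(23348 + 113\right) + \left(\frac{1}{-2430} + 20659\right)\right) \left(13635 - 15356\right) = \left(23461 + \left(- \frac{1}{2430} + 20659\right)\right) \left(-1721\right) = \left(23461 + \frac{50201369}{2430}\right) \left(-1721\right) = \frac{107211599}{2430} \left(-1721\right) = - \frac{184511161879}{2430}$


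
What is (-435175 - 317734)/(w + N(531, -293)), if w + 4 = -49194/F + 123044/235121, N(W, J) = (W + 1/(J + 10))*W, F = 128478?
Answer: -1072748364962584331/401731216593879219 ≈ -2.6703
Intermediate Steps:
N(W, J) = W*(W + 1/(10 + J)) (N(W, J) = (W + 1/(10 + J))*W = W*(W + 1/(10 + J)))
w = -19431599799/5034645973 (w = -4 + (-49194/128478 + 123044/235121) = -4 + (-49194*1/128478 + 123044*(1/235121)) = -4 + (-8199/21413 + 123044/235121) = -4 + 706984093/5034645973 = -19431599799/5034645973 ≈ -3.8596)
(-435175 - 317734)/(w + N(531, -293)) = (-435175 - 317734)/(-19431599799/5034645973 + 531*(1 + 10*531 - 293*531)/(10 - 293)) = -752909/(-19431599799/5034645973 + 531*(1 + 5310 - 155583)/(-283)) = -752909/(-19431599799/5034645973 + 531*(-1/283)*(-150272)) = -752909/(-19431599799/5034645973 + 79794432/283) = -752909/401731216593879219/1424804810359 = -752909*1424804810359/401731216593879219 = -1072748364962584331/401731216593879219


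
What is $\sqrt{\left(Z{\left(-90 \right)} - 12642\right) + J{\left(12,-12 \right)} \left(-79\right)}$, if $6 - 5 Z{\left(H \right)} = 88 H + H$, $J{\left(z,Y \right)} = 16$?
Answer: $\frac{i \sqrt{307570}}{5} \approx 110.92 i$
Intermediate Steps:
$Z{\left(H \right)} = \frac{6}{5} - \frac{89 H}{5}$ ($Z{\left(H \right)} = \frac{6}{5} - \frac{88 H + H}{5} = \frac{6}{5} - \frac{89 H}{5}$)
$\sqrt{\left(Z{\left(-90 \right)} - 12642\right) + J{\left(12,-12 \right)} \left(-79\right)} = \sqrt{\left(\left(\frac{6}{5} - -1602\right) - 12642\right) + 16 \left(-79\right)} = \sqrt{\left(\left(\frac{6}{5} + 1602\right) - 12642\right) - 1264} = \sqrt{\left(\frac{8016}{5} - 12642\right) - 1264} = \sqrt{- \frac{55194}{5} - 1264} = \sqrt{- \frac{61514}{5}} = \frac{i \sqrt{307570}}{5}$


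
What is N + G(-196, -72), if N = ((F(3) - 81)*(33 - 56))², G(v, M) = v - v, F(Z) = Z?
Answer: 3218436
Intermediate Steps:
G(v, M) = 0
N = 3218436 (N = ((3 - 81)*(33 - 56))² = (-78*(-23))² = 1794² = 3218436)
N + G(-196, -72) = 3218436 + 0 = 3218436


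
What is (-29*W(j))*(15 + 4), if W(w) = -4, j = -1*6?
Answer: 2204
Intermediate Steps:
j = -6
(-29*W(j))*(15 + 4) = (-29*(-4))*(15 + 4) = 116*19 = 2204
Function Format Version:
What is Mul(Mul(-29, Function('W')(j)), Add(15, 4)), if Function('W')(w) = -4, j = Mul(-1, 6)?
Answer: 2204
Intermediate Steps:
j = -6
Mul(Mul(-29, Function('W')(j)), Add(15, 4)) = Mul(Mul(-29, -4), Add(15, 4)) = Mul(116, 19) = 2204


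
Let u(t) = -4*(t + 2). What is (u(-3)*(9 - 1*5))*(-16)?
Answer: -256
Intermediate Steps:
u(t) = -8 - 4*t (u(t) = -4*(2 + t) = -8 - 4*t)
(u(-3)*(9 - 1*5))*(-16) = ((-8 - 4*(-3))*(9 - 1*5))*(-16) = ((-8 + 12)*(9 - 5))*(-16) = (4*4)*(-16) = 16*(-16) = -256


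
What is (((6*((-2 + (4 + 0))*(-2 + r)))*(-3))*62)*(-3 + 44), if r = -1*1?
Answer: 274536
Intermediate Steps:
r = -1
(((6*((-2 + (4 + 0))*(-2 + r)))*(-3))*62)*(-3 + 44) = (((6*((-2 + (4 + 0))*(-2 - 1)))*(-3))*62)*(-3 + 44) = (((6*((-2 + 4)*(-3)))*(-3))*62)*41 = (((6*(2*(-3)))*(-3))*62)*41 = (((6*(-6))*(-3))*62)*41 = (-36*(-3)*62)*41 = (108*62)*41 = 6696*41 = 274536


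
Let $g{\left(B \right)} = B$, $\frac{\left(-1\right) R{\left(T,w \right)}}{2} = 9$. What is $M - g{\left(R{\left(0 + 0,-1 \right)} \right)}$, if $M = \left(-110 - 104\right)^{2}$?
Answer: $45814$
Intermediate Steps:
$R{\left(T,w \right)} = -18$ ($R{\left(T,w \right)} = \left(-2\right) 9 = -18$)
$M = 45796$ ($M = \left(-214\right)^{2} = 45796$)
$M - g{\left(R{\left(0 + 0,-1 \right)} \right)} = 45796 - -18 = 45796 + 18 = 45814$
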